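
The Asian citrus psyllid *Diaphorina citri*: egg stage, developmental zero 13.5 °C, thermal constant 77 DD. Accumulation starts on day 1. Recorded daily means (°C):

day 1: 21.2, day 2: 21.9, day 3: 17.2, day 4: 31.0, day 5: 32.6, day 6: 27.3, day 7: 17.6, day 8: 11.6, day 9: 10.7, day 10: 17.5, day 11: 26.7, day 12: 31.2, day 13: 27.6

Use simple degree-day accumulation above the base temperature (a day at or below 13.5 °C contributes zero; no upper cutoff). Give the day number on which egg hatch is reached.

day 10

Daily DD above 13.5 °C: 7.7, 8.4, 3.7, 17.5, 19.1, 13.8, 4.1, 0.0, 0.0, 4.0, 13.2, 17.7, 14.1.
Cumulative: 7.7, 16.1, 19.8, 37.3, 56.4, 70.2, 74.3, 74.3, 74.3, 78.3, 91.5, 109.2, 123.3.
The total first reaches 77 DD on day 10.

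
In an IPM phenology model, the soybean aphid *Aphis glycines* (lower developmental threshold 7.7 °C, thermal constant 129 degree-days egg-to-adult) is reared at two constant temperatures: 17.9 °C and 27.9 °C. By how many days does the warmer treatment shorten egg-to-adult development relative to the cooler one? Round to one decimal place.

6.3 days

At 17.9 °C: 129 / (17.9 − 7.7) = 129 / 10.2 = 12.647 d.
At 27.9 °C: 129 / (27.9 − 7.7) = 129 / 20.2 = 6.386 d.
Difference = |12.647 − 6.386| = 6.261 ≈ 6.3 days.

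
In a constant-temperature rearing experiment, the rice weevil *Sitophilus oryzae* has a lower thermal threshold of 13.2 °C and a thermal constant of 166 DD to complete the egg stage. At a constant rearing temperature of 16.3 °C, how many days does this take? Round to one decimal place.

Daily accumulation = 16.3 − 13.2 = 3.1 DD/day.
Duration = 166 / 3.1 = 53.548 ≈ 53.5 days.

53.5 days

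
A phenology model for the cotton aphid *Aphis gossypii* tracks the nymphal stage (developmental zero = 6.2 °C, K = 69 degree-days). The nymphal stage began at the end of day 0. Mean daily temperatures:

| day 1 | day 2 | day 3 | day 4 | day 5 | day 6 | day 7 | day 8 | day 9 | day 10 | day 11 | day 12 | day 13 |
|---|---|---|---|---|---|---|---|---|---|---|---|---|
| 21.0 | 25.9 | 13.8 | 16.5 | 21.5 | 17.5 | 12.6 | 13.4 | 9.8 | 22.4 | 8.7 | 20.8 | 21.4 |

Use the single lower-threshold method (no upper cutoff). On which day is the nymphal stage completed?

Daily DD above 6.2 °C: 14.8, 19.7, 7.6, 10.3, 15.3, 11.3, 6.4, 7.2, 3.6, 16.2, 2.5, 14.6, 15.2.
Cumulative: 14.8, 34.5, 42.1, 52.4, 67.7, 79.0, 85.4, 92.6, 96.2, 112.4, 114.9, 129.5, 144.7.
The total first reaches 69 DD on day 6.

day 6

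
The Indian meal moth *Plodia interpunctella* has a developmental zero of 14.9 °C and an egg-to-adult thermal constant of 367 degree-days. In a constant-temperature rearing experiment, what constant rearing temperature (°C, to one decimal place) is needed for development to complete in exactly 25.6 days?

29.2 °C

Required daily accumulation = 367 / 25.6 = 14.336 DD/day.
T = T_base + 14.336 = 14.9 + 14.336 = 29.236 ≈ 29.2 °C.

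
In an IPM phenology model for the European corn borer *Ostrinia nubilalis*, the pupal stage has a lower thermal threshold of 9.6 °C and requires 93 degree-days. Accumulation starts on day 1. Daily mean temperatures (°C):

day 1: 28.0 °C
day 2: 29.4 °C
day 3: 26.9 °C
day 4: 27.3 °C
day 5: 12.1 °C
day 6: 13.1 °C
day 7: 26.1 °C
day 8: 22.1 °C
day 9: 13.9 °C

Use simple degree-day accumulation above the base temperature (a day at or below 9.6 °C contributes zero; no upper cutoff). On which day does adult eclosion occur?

Daily DD above 9.6 °C: 18.4, 19.8, 17.3, 17.7, 2.5, 3.5, 16.5, 12.5, 4.3.
Cumulative: 18.4, 38.2, 55.5, 73.2, 75.7, 79.2, 95.7, 108.2, 112.5.
The total first reaches 93 DD on day 7.

day 7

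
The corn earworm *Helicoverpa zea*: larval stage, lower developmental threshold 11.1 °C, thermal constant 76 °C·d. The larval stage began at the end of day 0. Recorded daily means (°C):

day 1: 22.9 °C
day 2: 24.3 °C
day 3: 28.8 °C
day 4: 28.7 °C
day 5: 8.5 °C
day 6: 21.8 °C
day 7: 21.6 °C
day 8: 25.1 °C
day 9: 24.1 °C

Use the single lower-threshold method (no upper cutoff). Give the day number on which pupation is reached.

day 7

Daily DD above 11.1 °C: 11.8, 13.2, 17.7, 17.6, 0.0, 10.7, 10.5, 14.0, 13.0.
Cumulative: 11.8, 25.0, 42.7, 60.3, 60.3, 71.0, 81.5, 95.5, 108.5.
The total first reaches 76 DD on day 7.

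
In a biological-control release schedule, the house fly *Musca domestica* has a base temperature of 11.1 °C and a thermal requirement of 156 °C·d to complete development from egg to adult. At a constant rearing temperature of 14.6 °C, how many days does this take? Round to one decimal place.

Daily accumulation = 14.6 − 11.1 = 3.5 DD/day.
Duration = 156 / 3.5 = 44.571 ≈ 44.6 days.

44.6 days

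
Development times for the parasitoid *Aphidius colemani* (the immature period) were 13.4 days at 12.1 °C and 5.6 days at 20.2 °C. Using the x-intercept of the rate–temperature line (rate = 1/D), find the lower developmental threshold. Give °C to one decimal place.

Under the model K = D·(T − T_b), so D₁·(T₁ − T_b) = D₂·(T₂ − T_b).
13.4·(12.1 − T_b) = 5.6·(20.2 − T_b)
T_b = (13.4·12.1 − 5.6·20.2) / (13.4 − 5.6) = 49.02 / 7.8 = 6.285 °C ≈ 6.3 °C.

6.3 °C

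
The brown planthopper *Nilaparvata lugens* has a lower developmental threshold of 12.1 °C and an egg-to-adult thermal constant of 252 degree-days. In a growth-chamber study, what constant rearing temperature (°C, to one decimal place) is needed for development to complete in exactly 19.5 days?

25.0 °C

Required daily accumulation = 252 / 19.5 = 12.923 DD/day.
T = T_base + 12.923 = 12.1 + 12.923 = 25.023 ≈ 25.0 °C.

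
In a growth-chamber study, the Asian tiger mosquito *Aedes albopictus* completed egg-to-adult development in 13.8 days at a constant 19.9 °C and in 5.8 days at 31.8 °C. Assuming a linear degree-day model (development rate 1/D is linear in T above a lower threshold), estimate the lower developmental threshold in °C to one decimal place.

11.3 °C

Linear rate model ⇒ the product D·(T − T_b) is constant across temperatures.
13.8·(19.9 − T_b) = 5.8·(31.8 − T_b)
T_b = (13.8·19.9 − 5.8·31.8) / (13.8 − 5.8) = 90.18 / 8.0 = 11.273 °C ≈ 11.3 °C.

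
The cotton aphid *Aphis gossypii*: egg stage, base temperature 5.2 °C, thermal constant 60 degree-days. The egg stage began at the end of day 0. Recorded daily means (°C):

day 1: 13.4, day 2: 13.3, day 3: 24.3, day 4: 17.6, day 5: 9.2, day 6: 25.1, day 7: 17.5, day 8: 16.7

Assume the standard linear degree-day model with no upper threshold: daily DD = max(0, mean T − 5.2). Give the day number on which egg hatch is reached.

day 6

Daily DD above 5.2 °C: 8.2, 8.1, 19.1, 12.4, 4.0, 19.9, 12.3, 11.5.
Cumulative: 8.2, 16.3, 35.4, 47.8, 51.8, 71.7, 84.0, 95.5.
The total first reaches 60 DD on day 6.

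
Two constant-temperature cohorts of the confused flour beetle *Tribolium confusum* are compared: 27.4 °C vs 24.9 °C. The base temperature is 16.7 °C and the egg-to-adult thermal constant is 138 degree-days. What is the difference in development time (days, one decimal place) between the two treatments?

3.9 days

At 27.4 °C: 138 / (27.4 − 16.7) = 138 / 10.7 = 12.897 d.
At 24.9 °C: 138 / (24.9 − 16.7) = 138 / 8.2 = 16.829 d.
Difference = |12.897 − 16.829| = 3.932 ≈ 3.9 days.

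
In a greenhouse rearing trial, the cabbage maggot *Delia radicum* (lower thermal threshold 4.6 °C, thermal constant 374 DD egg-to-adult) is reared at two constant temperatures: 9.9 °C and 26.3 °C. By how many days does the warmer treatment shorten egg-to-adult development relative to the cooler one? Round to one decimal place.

At 9.9 °C: 374 / (9.9 − 4.6) = 374 / 5.3 = 70.566 d.
At 26.3 °C: 374 / (26.3 − 4.6) = 374 / 21.7 = 17.235 d.
Difference = |70.566 − 17.235| = 53.331 ≈ 53.3 days.

53.3 days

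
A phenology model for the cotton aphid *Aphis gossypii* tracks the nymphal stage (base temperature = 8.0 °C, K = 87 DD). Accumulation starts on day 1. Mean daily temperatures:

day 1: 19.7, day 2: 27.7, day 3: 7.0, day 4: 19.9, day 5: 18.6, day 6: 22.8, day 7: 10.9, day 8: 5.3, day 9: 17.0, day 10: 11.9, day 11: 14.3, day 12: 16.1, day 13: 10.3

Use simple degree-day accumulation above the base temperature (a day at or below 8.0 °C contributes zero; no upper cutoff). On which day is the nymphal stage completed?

day 11

Daily DD above 8.0 °C: 11.7, 19.7, 0.0, 11.9, 10.6, 14.8, 2.9, 0.0, 9.0, 3.9, 6.3, 8.1, 2.3.
Cumulative: 11.7, 31.4, 31.4, 43.3, 53.9, 68.7, 71.6, 71.6, 80.6, 84.5, 90.8, 98.9, 101.2.
The total first reaches 87 DD on day 11.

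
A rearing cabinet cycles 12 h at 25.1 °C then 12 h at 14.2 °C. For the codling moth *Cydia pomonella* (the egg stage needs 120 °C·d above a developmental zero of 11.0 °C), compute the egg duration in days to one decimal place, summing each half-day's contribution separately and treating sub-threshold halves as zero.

Day half: max(0, 25.1 − 11.0) × 0.5 = 14.1 × 0.5 = 7.05 DD.
Night half: max(0, 14.2 − 11.0) × 0.5 = 3.2 × 0.5 = 1.60 DD.
Per 24 h: 8.65 DD/day.
Duration = 120 / 8.65 = 13.873 ≈ 13.9 days.

13.9 days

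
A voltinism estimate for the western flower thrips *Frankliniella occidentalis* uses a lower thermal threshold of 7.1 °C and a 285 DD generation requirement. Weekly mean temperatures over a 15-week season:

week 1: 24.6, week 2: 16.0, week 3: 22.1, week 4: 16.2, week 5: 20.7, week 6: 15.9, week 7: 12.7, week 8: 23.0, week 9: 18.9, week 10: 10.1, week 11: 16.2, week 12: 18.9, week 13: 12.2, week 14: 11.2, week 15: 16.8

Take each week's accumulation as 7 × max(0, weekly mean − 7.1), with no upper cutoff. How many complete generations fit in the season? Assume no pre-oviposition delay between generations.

Weekly DD (7 × max(0, T̄ − 7.1)): 122.5, 62.3, 105.0, 63.7, 95.2, 61.6, 39.2, 111.3, 82.6, 21.0, 63.7, 82.6, 35.7, 28.7, 67.9.
Season total = 1043.0 DD.
Complete generations = ⌊1043.0 / 285⌋ = 3.

3 generations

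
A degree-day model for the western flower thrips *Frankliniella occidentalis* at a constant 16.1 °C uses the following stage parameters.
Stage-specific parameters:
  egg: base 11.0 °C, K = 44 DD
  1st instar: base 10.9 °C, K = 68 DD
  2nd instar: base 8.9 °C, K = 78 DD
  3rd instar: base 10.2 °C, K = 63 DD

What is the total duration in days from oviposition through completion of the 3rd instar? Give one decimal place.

43.2 days

egg: 44 / (16.1 − 11.0) = 44 / 5.1 = 8.627 d.
1st instar: 68 / (16.1 − 10.9) = 68 / 5.2 = 13.077 d.
2nd instar: 78 / (16.1 − 8.9) = 78 / 7.2 = 10.833 d.
3rd instar: 63 / (16.1 − 10.2) = 63 / 5.9 = 10.678 d.
Sum = 43.216 ≈ 43.2 days.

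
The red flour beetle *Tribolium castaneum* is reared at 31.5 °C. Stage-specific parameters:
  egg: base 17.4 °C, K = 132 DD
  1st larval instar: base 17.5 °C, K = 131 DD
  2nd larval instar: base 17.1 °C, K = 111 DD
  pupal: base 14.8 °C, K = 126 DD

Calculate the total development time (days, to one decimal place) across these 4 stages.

egg: 132 / (31.5 − 17.4) = 132 / 14.1 = 9.362 d.
1st larval instar: 131 / (31.5 − 17.5) = 131 / 14.0 = 9.357 d.
2nd larval instar: 111 / (31.5 − 17.1) = 111 / 14.4 = 7.708 d.
pupal: 126 / (31.5 − 14.8) = 126 / 16.7 = 7.545 d.
Sum = 33.972 ≈ 34.0 days.

34.0 days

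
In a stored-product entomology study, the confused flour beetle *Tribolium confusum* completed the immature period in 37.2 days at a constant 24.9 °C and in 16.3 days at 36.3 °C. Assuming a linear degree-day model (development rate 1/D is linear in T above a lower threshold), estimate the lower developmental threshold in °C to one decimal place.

16.0 °C

Under the model K = D·(T − T_b), so D₁·(T₁ − T_b) = D₂·(T₂ − T_b).
37.2·(24.9 − T_b) = 16.3·(36.3 − T_b)
T_b = (37.2·24.9 − 16.3·36.3) / (37.2 − 16.3) = 334.59 / 20.9 = 16.009 °C ≈ 16.0 °C.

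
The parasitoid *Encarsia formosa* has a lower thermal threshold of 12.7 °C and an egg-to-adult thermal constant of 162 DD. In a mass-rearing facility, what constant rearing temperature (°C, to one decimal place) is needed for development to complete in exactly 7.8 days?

Required daily accumulation = 162 / 7.8 = 20.769 DD/day.
T = T_base + 20.769 = 12.7 + 20.769 = 33.469 ≈ 33.5 °C.

33.5 °C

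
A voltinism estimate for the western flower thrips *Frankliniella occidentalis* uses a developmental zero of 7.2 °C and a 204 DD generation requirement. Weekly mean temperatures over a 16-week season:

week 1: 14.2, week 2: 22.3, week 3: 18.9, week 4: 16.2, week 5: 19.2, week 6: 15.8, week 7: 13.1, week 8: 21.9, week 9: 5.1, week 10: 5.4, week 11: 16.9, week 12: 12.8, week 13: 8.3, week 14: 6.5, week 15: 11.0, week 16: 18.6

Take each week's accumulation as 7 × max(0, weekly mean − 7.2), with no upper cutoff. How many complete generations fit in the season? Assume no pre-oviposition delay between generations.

Weekly DD (7 × max(0, T̄ − 7.2)): 49.0, 105.7, 81.9, 63.0, 84.0, 60.2, 41.3, 102.9, 0.0, 0.0, 67.9, 39.2, 7.7, 0.0, 26.6, 79.8.
Season total = 809.2 DD.
Complete generations = ⌊809.2 / 204⌋ = 3.

3 generations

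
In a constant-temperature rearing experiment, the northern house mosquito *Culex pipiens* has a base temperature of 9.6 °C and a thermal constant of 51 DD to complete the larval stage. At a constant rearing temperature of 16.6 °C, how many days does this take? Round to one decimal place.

Daily accumulation = 16.6 − 9.6 = 7.0 DD/day.
Duration = 51 / 7.0 = 7.286 ≈ 7.3 days.

7.3 days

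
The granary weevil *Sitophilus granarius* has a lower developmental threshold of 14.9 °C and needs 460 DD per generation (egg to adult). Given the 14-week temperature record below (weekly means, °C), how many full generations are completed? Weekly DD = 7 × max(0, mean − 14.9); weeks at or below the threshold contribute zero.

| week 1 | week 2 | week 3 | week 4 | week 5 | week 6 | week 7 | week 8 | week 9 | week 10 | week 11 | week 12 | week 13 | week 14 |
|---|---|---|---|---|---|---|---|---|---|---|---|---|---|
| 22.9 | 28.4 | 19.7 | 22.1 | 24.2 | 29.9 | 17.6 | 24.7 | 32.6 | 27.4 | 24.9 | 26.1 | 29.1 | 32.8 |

Weekly DD (7 × max(0, T̄ − 14.9)): 56.0, 94.5, 33.6, 50.4, 65.1, 105.0, 18.9, 68.6, 123.9, 87.5, 70.0, 78.4, 99.4, 125.3.
Season total = 1076.6 DD.
Complete generations = ⌊1076.6 / 460⌋ = 2.

2 generations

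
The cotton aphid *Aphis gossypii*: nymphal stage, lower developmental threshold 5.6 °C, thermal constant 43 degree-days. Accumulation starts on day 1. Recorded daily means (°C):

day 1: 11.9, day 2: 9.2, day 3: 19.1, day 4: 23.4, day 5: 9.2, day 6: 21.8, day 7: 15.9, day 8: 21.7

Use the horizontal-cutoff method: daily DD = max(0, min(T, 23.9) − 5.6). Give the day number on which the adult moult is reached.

Daily DD above 5.6 °C (capped at 18.3): 6.3, 3.6, 13.5, 17.8, 3.6, 16.2, 10.3, 16.1.
Cumulative: 6.3, 9.9, 23.4, 41.2, 44.8, 61.0, 71.3, 87.4.
The total first reaches 43 DD on day 5.

day 5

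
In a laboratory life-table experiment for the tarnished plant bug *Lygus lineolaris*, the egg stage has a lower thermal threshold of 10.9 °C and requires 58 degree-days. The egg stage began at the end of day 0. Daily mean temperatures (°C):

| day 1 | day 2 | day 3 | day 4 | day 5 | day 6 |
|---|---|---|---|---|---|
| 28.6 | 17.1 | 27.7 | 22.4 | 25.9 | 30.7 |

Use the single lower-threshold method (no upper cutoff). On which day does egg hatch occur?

Daily DD above 10.9 °C: 17.7, 6.2, 16.8, 11.5, 15.0, 19.8.
Cumulative: 17.7, 23.9, 40.7, 52.2, 67.2, 87.0.
The total first reaches 58 DD on day 5.

day 5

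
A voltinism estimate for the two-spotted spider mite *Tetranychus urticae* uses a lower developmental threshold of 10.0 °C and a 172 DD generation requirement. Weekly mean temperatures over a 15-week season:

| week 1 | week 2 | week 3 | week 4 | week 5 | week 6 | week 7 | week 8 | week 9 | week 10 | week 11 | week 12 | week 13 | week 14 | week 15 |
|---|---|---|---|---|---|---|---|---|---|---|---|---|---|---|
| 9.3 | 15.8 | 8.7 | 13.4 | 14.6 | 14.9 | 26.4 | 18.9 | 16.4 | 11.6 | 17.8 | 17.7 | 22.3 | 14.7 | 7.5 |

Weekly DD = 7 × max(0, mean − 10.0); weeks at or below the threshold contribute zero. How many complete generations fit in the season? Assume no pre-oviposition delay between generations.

Weekly DD (7 × max(0, T̄ − 10.0)): 0.0, 40.6, 0.0, 23.8, 32.2, 34.3, 114.8, 62.3, 44.8, 11.2, 54.6, 53.9, 86.1, 32.9, 0.0.
Season total = 591.5 DD.
Complete generations = ⌊591.5 / 172⌋ = 3.

3 generations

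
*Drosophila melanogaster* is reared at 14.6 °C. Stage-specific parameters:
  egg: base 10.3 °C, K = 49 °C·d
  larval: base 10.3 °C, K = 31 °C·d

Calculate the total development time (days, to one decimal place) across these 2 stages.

18.6 days

egg: 49 / (14.6 − 10.3) = 49 / 4.3 = 11.395 d.
larval: 31 / (14.6 − 10.3) = 31 / 4.3 = 7.209 d.
Sum = 18.605 ≈ 18.6 days.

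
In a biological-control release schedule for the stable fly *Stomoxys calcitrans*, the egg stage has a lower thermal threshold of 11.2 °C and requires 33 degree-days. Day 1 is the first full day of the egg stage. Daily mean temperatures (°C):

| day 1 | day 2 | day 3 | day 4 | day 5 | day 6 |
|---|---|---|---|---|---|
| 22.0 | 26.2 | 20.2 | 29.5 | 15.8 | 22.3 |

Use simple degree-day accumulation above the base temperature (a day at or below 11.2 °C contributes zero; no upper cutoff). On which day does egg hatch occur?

day 3

Daily DD above 11.2 °C: 10.8, 15.0, 9.0, 18.3, 4.6, 11.1.
Cumulative: 10.8, 25.8, 34.8, 53.1, 57.7, 68.8.
The total first reaches 33 DD on day 3.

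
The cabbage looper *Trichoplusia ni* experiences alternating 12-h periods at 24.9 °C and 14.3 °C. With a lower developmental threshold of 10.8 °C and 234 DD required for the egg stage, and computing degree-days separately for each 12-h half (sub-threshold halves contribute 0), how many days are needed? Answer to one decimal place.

Day half: max(0, 24.9 − 10.8) × 0.5 = 14.1 × 0.5 = 7.05 DD.
Night half: max(0, 14.3 − 10.8) × 0.5 = 3.5 × 0.5 = 1.75 DD.
Per 24 h: 8.80 DD/day.
Duration = 234 / 8.80 = 26.591 ≈ 26.6 days.

26.6 days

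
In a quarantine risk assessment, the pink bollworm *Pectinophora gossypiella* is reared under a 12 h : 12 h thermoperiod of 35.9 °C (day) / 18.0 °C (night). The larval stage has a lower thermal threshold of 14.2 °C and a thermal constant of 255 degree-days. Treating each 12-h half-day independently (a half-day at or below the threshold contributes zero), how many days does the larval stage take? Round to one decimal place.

20.0 days

Day half: max(0, 35.9 − 14.2) × 0.5 = 21.7 × 0.5 = 10.85 DD.
Night half: max(0, 18.0 − 14.2) × 0.5 = 3.8 × 0.5 = 1.90 DD.
Per 24 h: 12.75 DD/day.
Duration = 255 / 12.75 = 20.000 ≈ 20.0 days.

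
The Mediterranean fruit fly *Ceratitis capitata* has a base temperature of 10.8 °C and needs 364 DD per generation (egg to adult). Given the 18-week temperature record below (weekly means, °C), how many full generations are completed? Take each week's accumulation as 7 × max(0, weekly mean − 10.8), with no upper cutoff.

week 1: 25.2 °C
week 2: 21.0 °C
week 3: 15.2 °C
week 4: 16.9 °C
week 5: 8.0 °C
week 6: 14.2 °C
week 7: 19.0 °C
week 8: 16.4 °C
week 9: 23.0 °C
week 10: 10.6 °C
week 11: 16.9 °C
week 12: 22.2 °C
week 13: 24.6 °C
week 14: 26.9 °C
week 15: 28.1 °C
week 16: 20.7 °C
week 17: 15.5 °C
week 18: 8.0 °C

Weekly DD (7 × max(0, T̄ − 10.8)): 100.8, 71.4, 30.8, 42.7, 0.0, 23.8, 57.4, 39.2, 85.4, 0.0, 42.7, 79.8, 96.6, 112.7, 121.1, 69.3, 32.9, 0.0.
Season total = 1006.6 DD.
Complete generations = ⌊1006.6 / 364⌋ = 2.

2 generations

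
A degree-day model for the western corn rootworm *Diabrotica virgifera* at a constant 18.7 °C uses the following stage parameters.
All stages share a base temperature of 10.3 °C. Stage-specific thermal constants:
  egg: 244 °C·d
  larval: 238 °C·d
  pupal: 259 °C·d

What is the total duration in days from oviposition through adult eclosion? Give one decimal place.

88.2 days

Daily accumulation at 18.7 °C = 18.7 − 10.3 = 8.4 DD/day.
Total K = 244 + 238 + 259 = 741 DD.
Total duration = 741 / 8.4 = 88.214 ≈ 88.2 days.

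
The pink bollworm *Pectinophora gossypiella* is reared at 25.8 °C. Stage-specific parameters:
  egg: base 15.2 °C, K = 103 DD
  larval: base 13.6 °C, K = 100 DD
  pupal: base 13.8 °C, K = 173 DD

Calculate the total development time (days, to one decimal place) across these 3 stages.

32.3 days

egg: 103 / (25.8 − 15.2) = 103 / 10.6 = 9.717 d.
larval: 100 / (25.8 − 13.6) = 100 / 12.2 = 8.197 d.
pupal: 173 / (25.8 − 13.8) = 173 / 12.0 = 14.417 d.
Sum = 32.330 ≈ 32.3 days.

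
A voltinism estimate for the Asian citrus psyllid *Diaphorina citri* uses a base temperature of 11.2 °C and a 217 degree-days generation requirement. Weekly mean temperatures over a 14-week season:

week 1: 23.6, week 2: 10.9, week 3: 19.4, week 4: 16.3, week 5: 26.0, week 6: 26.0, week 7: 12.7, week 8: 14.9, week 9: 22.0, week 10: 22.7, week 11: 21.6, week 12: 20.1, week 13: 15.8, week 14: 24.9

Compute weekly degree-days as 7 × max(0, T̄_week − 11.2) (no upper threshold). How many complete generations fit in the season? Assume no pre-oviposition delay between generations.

3 generations

Weekly DD (7 × max(0, T̄ − 11.2)): 86.8, 0.0, 57.4, 35.7, 103.6, 103.6, 10.5, 25.9, 75.6, 80.5, 72.8, 62.3, 32.2, 95.9.
Season total = 842.8 DD.
Complete generations = ⌊842.8 / 217⌋ = 3.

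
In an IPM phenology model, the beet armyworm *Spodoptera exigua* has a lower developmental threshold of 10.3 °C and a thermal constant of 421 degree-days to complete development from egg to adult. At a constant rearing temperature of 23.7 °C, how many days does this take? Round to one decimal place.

31.4 days

Daily accumulation = 23.7 − 10.3 = 13.4 DD/day.
Duration = 421 / 13.4 = 31.418 ≈ 31.4 days.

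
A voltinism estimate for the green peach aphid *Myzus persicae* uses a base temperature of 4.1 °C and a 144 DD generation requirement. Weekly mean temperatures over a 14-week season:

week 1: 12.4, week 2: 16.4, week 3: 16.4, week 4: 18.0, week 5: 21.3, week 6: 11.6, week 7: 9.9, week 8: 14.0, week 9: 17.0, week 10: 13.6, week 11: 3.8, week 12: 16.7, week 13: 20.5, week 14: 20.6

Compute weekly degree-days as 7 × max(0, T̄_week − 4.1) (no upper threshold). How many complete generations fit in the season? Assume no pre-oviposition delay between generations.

7 generations

Weekly DD (7 × max(0, T̄ − 4.1)): 58.1, 86.1, 86.1, 97.3, 120.4, 52.5, 40.6, 69.3, 90.3, 66.5, 0.0, 88.2, 114.8, 115.5.
Season total = 1085.7 DD.
Complete generations = ⌊1085.7 / 144⌋ = 7.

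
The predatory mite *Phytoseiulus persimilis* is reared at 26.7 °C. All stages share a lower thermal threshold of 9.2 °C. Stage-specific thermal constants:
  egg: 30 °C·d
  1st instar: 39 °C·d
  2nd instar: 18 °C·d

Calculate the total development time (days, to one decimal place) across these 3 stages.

5.0 days

Daily accumulation at 26.7 °C = 26.7 − 9.2 = 17.5 DD/day.
Total K = 30 + 39 + 18 = 87 DD.
Total duration = 87 / 17.5 = 4.971 ≈ 5.0 days.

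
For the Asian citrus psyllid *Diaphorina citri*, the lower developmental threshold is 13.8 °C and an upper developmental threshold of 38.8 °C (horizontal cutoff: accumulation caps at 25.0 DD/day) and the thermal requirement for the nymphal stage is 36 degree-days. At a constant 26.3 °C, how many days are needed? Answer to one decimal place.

Daily accumulation = 26.3 − 13.8 = 12.5 DD/day.
Duration = 36 / 12.5 = 2.880 ≈ 2.9 days.

2.9 days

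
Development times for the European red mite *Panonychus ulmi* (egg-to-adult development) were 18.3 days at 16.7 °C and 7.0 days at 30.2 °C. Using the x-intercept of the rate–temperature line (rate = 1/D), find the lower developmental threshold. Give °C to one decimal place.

8.3 °C

Under the model K = D·(T − T_b), so D₁·(T₁ − T_b) = D₂·(T₂ − T_b).
18.3·(16.7 − T_b) = 7.0·(30.2 − T_b)
T_b = (18.3·16.7 − 7.0·30.2) / (18.3 − 7.0) = 94.21 / 11.3 = 8.337 °C ≈ 8.3 °C.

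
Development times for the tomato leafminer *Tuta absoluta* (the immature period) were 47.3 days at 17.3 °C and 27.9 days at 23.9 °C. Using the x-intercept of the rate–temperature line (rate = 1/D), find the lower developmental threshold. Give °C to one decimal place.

Equal thermal constants: D₁(T₁ − T_b) = D₂(T₂ − T_b).
47.3·(17.3 − T_b) = 27.9·(23.9 − T_b)
T_b = (47.3·17.3 − 27.9·23.9) / (47.3 − 27.9) = 151.48 / 19.4 = 7.808 °C ≈ 7.8 °C.

7.8 °C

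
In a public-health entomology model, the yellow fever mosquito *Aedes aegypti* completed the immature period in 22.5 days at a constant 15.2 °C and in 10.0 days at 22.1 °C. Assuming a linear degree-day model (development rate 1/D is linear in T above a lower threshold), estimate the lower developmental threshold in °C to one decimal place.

Under the model K = D·(T − T_b), so D₁·(T₁ − T_b) = D₂·(T₂ − T_b).
22.5·(15.2 − T_b) = 10.0·(22.1 − T_b)
T_b = (22.5·15.2 − 10.0·22.1) / (22.5 − 10.0) = 121.00 / 12.5 = 9.680 °C ≈ 9.7 °C.

9.7 °C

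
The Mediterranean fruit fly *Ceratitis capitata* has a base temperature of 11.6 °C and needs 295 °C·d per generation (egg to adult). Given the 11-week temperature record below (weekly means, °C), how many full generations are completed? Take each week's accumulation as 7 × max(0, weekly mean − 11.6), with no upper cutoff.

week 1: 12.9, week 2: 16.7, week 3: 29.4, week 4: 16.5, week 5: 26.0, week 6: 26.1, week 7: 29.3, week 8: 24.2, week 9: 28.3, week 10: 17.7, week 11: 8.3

2 generations

Weekly DD (7 × max(0, T̄ − 11.6)): 9.1, 35.7, 124.6, 34.3, 100.8, 101.5, 123.9, 88.2, 116.9, 42.7, 0.0.
Season total = 777.7 DD.
Complete generations = ⌊777.7 / 295⌋ = 2.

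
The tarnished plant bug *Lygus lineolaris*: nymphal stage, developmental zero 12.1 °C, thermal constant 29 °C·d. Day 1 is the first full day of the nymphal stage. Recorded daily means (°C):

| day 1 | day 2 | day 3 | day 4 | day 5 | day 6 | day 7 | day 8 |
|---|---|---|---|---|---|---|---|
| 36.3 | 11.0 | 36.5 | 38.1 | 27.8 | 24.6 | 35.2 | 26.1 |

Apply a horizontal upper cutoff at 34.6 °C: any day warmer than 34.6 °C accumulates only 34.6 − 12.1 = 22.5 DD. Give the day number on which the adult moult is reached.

day 3

Daily DD above 12.1 °C (capped at 22.5): 22.5, 0.0, 22.5, 22.5, 15.7, 12.5, 22.5, 14.0.
Cumulative: 22.5, 22.5, 45.0, 67.5, 83.2, 95.7, 118.2, 132.2.
The total first reaches 29 DD on day 3.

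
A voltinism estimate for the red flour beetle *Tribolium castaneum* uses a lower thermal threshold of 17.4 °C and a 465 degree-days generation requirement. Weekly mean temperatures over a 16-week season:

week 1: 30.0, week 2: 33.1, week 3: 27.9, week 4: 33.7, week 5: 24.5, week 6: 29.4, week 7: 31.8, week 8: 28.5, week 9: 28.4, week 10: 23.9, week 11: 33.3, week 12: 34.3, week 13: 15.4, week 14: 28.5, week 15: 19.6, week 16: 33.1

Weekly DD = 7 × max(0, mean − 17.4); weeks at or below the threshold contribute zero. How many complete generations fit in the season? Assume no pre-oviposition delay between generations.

2 generations

Weekly DD (7 × max(0, T̄ − 17.4)): 88.2, 109.9, 73.5, 114.1, 49.7, 84.0, 100.8, 77.7, 77.0, 45.5, 111.3, 118.3, 0.0, 77.7, 15.4, 109.9.
Season total = 1253.0 DD.
Complete generations = ⌊1253.0 / 465⌋ = 2.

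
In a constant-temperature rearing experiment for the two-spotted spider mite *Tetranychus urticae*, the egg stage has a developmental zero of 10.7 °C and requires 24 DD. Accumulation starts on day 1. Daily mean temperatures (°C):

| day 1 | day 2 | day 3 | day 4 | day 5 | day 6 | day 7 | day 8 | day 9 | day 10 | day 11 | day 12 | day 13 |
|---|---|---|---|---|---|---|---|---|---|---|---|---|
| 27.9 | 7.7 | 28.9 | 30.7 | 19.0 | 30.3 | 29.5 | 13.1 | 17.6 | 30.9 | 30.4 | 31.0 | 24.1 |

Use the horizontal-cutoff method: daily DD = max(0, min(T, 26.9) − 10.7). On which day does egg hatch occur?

day 3

Daily DD above 10.7 °C (capped at 16.2): 16.2, 0.0, 16.2, 16.2, 8.3, 16.2, 16.2, 2.4, 6.9, 16.2, 16.2, 16.2, 13.4.
Cumulative: 16.2, 16.2, 32.4, 48.6, 56.9, 73.1, 89.3, 91.7, 98.6, 114.8, 131.0, 147.2, 160.6.
The total first reaches 24 DD on day 3.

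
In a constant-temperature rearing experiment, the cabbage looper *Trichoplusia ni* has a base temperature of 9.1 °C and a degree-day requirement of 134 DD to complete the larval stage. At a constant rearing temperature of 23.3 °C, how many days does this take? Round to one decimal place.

Daily accumulation = 23.3 − 9.1 = 14.2 DD/day.
Duration = 134 / 14.2 = 9.437 ≈ 9.4 days.

9.4 days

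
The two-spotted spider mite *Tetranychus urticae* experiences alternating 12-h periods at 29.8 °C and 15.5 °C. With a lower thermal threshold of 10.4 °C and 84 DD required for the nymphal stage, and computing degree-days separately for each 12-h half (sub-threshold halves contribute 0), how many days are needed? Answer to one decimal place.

6.9 days

Day half: max(0, 29.8 − 10.4) × 0.5 = 19.4 × 0.5 = 9.70 DD.
Night half: max(0, 15.5 − 10.4) × 0.5 = 5.1 × 0.5 = 2.55 DD.
Per 24 h: 12.25 DD/day.
Duration = 84 / 12.25 = 6.857 ≈ 6.9 days.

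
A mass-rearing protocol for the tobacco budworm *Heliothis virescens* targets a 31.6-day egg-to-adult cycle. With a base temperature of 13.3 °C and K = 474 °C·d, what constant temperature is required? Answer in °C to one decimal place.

Required daily accumulation = 474 / 31.6 = 15.000 DD/day.
T = T_base + 15.000 = 13.3 + 15.000 = 28.300 ≈ 28.3 °C.

28.3 °C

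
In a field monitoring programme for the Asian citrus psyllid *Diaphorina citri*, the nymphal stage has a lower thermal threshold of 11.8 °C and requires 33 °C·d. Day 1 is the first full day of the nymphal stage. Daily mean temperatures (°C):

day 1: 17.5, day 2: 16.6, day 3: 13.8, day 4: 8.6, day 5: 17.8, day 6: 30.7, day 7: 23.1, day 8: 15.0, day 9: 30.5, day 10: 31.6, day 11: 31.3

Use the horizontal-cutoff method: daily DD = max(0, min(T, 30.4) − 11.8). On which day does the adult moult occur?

Daily DD above 11.8 °C (capped at 18.6): 5.7, 4.8, 2.0, 0.0, 6.0, 18.6, 11.3, 3.2, 18.6, 18.6, 18.6.
Cumulative: 5.7, 10.5, 12.5, 12.5, 18.5, 37.1, 48.4, 51.6, 70.2, 88.8, 107.4.
The total first reaches 33 DD on day 6.

day 6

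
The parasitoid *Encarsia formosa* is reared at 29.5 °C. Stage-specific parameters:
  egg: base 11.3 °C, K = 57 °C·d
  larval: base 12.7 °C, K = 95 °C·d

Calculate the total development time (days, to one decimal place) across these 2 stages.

egg: 57 / (29.5 − 11.3) = 57 / 18.2 = 3.132 d.
larval: 95 / (29.5 − 12.7) = 95 / 16.8 = 5.655 d.
Sum = 8.787 ≈ 8.8 days.

8.8 days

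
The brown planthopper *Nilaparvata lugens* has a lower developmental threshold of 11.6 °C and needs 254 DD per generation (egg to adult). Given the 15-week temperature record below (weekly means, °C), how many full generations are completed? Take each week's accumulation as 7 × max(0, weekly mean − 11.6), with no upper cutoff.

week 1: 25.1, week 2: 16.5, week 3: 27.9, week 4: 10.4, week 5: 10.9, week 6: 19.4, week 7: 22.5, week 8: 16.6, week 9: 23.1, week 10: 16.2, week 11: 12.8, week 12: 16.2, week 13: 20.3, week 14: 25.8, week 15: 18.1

3 generations

Weekly DD (7 × max(0, T̄ − 11.6)): 94.5, 34.3, 114.1, 0.0, 0.0, 54.6, 76.3, 35.0, 80.5, 32.2, 8.4, 32.2, 60.9, 99.4, 45.5.
Season total = 767.9 DD.
Complete generations = ⌊767.9 / 254⌋ = 3.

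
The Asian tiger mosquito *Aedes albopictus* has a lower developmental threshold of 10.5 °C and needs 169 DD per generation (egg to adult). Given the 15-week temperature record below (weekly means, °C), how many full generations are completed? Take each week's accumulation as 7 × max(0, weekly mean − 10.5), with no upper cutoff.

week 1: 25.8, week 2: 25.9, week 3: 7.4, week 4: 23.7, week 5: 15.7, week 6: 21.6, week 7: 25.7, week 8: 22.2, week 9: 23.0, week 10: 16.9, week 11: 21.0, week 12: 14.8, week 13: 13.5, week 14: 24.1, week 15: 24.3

6 generations

Weekly DD (7 × max(0, T̄ − 10.5)): 107.1, 107.8, 0.0, 92.4, 36.4, 77.7, 106.4, 81.9, 87.5, 44.8, 73.5, 30.1, 21.0, 95.2, 96.6.
Season total = 1058.4 DD.
Complete generations = ⌊1058.4 / 169⌋ = 6.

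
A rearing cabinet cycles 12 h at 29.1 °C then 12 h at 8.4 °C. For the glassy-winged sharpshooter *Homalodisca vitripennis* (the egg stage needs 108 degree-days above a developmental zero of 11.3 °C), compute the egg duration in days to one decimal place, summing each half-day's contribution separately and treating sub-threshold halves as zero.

Day half: max(0, 29.1 − 11.3) × 0.5 = 17.8 × 0.5 = 8.90 DD.
Night half: max(0, 8.4 − 11.3) × 0.5 = 0.0 × 0.5 = 0.00 DD.
Per 24 h: 8.90 DD/day.
Duration = 108 / 8.90 = 12.135 ≈ 12.1 days.

12.1 days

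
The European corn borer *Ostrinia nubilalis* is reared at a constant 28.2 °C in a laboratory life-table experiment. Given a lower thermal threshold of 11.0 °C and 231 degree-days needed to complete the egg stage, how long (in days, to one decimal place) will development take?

Daily accumulation = 28.2 − 11.0 = 17.2 DD/day.
Duration = 231 / 17.2 = 13.430 ≈ 13.4 days.

13.4 days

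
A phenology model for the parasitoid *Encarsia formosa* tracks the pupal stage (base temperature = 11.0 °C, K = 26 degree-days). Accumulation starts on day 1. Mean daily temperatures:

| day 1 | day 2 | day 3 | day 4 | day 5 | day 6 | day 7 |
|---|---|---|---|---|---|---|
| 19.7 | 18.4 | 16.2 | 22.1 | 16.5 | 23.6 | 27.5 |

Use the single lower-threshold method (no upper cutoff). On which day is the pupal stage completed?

Daily DD above 11.0 °C: 8.7, 7.4, 5.2, 11.1, 5.5, 12.6, 16.5.
Cumulative: 8.7, 16.1, 21.3, 32.4, 37.9, 50.5, 67.0.
The total first reaches 26 DD on day 4.

day 4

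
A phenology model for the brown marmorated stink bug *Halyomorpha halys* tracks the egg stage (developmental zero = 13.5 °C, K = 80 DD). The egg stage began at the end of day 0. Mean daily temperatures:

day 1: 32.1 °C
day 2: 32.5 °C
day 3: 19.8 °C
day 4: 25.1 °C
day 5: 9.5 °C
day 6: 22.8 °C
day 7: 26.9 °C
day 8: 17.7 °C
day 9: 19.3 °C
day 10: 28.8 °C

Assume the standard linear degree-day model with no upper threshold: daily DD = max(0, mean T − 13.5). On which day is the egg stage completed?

day 8

Daily DD above 13.5 °C: 18.6, 19.0, 6.3, 11.6, 0.0, 9.3, 13.4, 4.2, 5.8, 15.3.
Cumulative: 18.6, 37.6, 43.9, 55.5, 55.5, 64.8, 78.2, 82.4, 88.2, 103.5.
The total first reaches 80 DD on day 8.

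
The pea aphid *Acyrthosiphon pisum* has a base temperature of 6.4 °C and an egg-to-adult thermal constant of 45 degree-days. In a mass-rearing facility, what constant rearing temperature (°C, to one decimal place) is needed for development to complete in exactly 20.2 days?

Required daily accumulation = 45 / 20.2 = 2.228 DD/day.
T = T_base + 2.228 = 6.4 + 2.228 = 8.628 ≈ 8.6 °C.

8.6 °C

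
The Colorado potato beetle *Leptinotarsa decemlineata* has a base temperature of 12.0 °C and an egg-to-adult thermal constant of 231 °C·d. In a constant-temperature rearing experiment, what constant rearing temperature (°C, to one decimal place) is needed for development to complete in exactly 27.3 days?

Required daily accumulation = 231 / 27.3 = 8.462 DD/day.
T = T_base + 8.462 = 12.0 + 8.462 = 20.462 ≈ 20.5 °C.

20.5 °C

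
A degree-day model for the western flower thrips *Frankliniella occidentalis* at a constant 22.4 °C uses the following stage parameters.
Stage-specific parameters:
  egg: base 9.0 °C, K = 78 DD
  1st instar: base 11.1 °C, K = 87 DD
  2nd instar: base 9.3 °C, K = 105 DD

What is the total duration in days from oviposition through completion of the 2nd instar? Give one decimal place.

egg: 78 / (22.4 − 9.0) = 78 / 13.4 = 5.821 d.
1st instar: 87 / (22.4 − 11.1) = 87 / 11.3 = 7.699 d.
2nd instar: 105 / (22.4 − 9.3) = 105 / 13.1 = 8.015 d.
Sum = 21.535 ≈ 21.5 days.

21.5 days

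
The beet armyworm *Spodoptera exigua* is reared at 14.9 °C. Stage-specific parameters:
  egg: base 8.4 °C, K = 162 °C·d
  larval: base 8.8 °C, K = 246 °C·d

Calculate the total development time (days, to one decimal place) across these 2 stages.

egg: 162 / (14.9 − 8.4) = 162 / 6.5 = 24.923 d.
larval: 246 / (14.9 − 8.8) = 246 / 6.1 = 40.328 d.
Sum = 65.251 ≈ 65.3 days.

65.3 days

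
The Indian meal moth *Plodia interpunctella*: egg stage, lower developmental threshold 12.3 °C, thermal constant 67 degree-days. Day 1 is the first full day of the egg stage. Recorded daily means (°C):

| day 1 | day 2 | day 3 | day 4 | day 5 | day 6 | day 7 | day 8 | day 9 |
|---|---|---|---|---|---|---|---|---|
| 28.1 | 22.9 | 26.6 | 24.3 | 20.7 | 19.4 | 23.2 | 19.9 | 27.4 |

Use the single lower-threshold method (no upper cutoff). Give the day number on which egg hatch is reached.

Daily DD above 12.3 °C: 15.8, 10.6, 14.3, 12.0, 8.4, 7.1, 10.9, 7.6, 15.1.
Cumulative: 15.8, 26.4, 40.7, 52.7, 61.1, 68.2, 79.1, 86.7, 101.8.
The total first reaches 67 DD on day 6.

day 6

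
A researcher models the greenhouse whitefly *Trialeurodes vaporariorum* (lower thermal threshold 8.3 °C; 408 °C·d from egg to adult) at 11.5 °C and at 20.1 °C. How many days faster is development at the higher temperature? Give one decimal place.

92.9 days

At 11.5 °C: 408 / (11.5 − 8.3) = 408 / 3.2 = 127.500 d.
At 20.1 °C: 408 / (20.1 − 8.3) = 408 / 11.8 = 34.576 d.
Difference = |127.500 − 34.576| = 92.924 ≈ 92.9 days.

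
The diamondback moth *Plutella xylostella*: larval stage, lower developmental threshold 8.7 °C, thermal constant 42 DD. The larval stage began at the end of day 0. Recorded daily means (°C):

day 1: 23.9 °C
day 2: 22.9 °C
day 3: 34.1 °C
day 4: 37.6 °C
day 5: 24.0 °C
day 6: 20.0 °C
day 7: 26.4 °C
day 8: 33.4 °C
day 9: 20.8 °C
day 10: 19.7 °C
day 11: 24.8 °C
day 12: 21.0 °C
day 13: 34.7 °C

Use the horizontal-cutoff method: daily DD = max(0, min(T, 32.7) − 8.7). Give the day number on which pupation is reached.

Daily DD above 8.7 °C (capped at 24.0): 15.2, 14.2, 24.0, 24.0, 15.3, 11.3, 17.7, 24.0, 12.1, 11.0, 16.1, 12.3, 24.0.
Cumulative: 15.2, 29.4, 53.4, 77.4, 92.7, 104.0, 121.7, 145.7, 157.8, 168.8, 184.9, 197.2, 221.2.
The total first reaches 42 DD on day 3.

day 3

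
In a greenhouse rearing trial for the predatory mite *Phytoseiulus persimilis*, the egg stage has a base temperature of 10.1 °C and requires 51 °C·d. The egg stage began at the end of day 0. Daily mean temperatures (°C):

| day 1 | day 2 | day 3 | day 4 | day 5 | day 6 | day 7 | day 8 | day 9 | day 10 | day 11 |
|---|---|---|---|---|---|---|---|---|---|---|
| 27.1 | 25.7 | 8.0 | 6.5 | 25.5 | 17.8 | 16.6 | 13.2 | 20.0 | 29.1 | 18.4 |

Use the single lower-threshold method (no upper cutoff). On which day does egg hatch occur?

day 6

Daily DD above 10.1 °C: 17.0, 15.6, 0.0, 0.0, 15.4, 7.7, 6.5, 3.1, 9.9, 19.0, 8.3.
Cumulative: 17.0, 32.6, 32.6, 32.6, 48.0, 55.7, 62.2, 65.3, 75.2, 94.2, 102.5.
The total first reaches 51 DD on day 6.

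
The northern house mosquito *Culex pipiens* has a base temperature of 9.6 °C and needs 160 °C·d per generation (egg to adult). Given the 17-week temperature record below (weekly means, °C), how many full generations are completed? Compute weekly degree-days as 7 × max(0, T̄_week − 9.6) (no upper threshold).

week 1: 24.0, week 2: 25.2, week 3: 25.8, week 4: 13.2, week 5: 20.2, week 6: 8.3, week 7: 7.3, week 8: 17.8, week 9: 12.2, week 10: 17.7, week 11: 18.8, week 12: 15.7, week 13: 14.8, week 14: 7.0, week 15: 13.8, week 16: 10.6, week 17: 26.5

5 generations

Weekly DD (7 × max(0, T̄ − 9.6)): 100.8, 109.2, 113.4, 25.2, 74.2, 0.0, 0.0, 57.4, 18.2, 56.7, 64.4, 42.7, 36.4, 0.0, 29.4, 7.0, 118.3.
Season total = 853.3 DD.
Complete generations = ⌊853.3 / 160⌋ = 5.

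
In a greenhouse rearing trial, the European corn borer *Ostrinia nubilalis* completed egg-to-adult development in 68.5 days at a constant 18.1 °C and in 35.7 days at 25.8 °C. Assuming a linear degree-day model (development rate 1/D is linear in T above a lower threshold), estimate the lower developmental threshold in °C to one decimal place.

9.7 °C

Linear rate model ⇒ the product D·(T − T_b) is constant across temperatures.
68.5·(18.1 − T_b) = 35.7·(25.8 − T_b)
T_b = (68.5·18.1 − 35.7·25.8) / (68.5 − 35.7) = 318.79 / 32.8 = 9.719 °C ≈ 9.7 °C.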